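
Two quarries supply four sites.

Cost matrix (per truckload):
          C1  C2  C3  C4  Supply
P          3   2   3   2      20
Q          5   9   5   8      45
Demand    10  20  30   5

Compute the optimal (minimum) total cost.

One minimum-cost allocation:
  P->C2: 20 truckloads
  Q->C1: 10 truckloads
  Q->C3: 30 truckloads
  Q->C4: 5 truckloads
Total cost = 280.

280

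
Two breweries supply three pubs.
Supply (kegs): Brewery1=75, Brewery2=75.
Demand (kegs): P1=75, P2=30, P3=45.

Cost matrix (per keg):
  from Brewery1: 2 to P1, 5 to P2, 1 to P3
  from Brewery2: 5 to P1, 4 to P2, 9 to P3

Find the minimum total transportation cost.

A cheapest plan:
  Brewery1→P1: 30 kegs
  Brewery1→P3: 45 kegs
  Brewery2→P1: 45 kegs
  Brewery2→P2: 30 kegs
Total cost = 450.
(Supply check: Brewery1 ships 75; Brewery2 ships 75.)

450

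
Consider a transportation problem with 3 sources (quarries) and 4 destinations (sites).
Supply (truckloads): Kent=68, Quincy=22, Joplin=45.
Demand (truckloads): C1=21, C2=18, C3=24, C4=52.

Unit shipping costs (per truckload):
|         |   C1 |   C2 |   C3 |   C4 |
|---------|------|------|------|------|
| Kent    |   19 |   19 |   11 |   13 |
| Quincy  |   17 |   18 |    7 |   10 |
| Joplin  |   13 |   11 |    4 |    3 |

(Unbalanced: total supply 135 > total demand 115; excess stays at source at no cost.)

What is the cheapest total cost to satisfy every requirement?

1143

A cheapest plan:
  Kent–C1: 21 × 19 = 399
  Kent–C2: 18 × 19 = 342
  Kent–C3: 2 × 11 = 22
  Kent–C4: 7 × 13 = 91
  Quincy–C3: 22 × 7 = 154
  Joplin–C4: 45 × 3 = 135
Total = 399 + 342 + 22 + 91 + 154 + 135 = 1143.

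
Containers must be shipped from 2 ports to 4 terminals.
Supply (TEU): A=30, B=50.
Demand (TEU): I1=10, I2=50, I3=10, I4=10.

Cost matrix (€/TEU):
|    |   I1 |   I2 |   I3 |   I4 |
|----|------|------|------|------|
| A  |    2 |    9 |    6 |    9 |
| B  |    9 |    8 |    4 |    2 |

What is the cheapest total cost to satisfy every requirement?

500

A cheapest plan:
  A->I1: 10 × €2 = €20
  A->I2: 20 × €9 = €180
  B->I2: 30 × €8 = €240
  B->I3: 10 × €4 = €40
  B->I4: 10 × €2 = €20
Total = 20 + 180 + 240 + 40 + 20 = €500.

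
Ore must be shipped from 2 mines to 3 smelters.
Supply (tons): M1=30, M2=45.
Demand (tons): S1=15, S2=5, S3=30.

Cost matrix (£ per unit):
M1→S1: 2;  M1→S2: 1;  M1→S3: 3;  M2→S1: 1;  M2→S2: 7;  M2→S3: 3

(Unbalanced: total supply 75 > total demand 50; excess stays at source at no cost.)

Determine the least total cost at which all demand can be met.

110

A cheapest plan:
  M1->S2: 5 × £1 = £5
  M1->S3: 25 × £3 = £75
  M2->S1: 15 × £1 = £15
  M2->S3: 5 × £3 = £15
Total = 5 + 75 + 15 + 15 = £110.
(Supply check: M1 ships 30; M2 ships 20.)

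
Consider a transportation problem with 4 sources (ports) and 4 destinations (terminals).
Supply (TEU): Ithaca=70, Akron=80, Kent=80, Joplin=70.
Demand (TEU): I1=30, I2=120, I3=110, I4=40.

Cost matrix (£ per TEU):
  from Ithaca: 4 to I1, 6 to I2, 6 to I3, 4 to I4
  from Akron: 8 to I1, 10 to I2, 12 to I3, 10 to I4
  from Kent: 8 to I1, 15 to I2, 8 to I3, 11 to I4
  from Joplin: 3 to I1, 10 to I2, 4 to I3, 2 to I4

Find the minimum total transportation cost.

A cheapest plan:
  Ithaca–I2: 70 TEU
  Akron–I1: 30 TEU
  Akron–I2: 50 TEU
  Kent–I3: 80 TEU
  Joplin–I3: 30 TEU
  Joplin–I4: 40 TEU
Total cost = £2000.
(Supply check: Ithaca ships 70; Akron ships 80; Kent ships 80; Joplin ships 70.)

2000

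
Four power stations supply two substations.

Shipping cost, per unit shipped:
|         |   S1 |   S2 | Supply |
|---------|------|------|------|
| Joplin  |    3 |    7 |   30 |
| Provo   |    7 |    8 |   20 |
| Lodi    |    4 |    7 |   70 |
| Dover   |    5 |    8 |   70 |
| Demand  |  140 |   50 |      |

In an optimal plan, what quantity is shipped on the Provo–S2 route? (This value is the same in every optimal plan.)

Optimal shipments:
  Joplin→S1: 30 MWh
  Provo→S2: 20 MWh
  Lodi→S1: 40 MWh
  Lodi→S2: 30 MWh
  Dover→S1: 70 MWh
Total cost = 970.
So Provo→S2 carries 20 MWh.

20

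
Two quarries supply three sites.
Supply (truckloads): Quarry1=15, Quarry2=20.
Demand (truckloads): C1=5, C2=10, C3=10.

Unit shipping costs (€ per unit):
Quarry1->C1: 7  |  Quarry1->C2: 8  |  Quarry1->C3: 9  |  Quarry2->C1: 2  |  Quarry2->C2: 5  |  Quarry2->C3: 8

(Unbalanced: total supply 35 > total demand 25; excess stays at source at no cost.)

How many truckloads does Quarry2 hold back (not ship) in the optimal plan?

0

An optimal plan:
  Quarry1→C3: 5 × €9 = €45
  Quarry2→C1: 5 × €2 = €10
  Quarry2→C2: 10 × €5 = €50
  Quarry2→C3: 5 × €8 = €40
Total cost = €145.
Quarry2 ships 20 of its 20, leaving 0.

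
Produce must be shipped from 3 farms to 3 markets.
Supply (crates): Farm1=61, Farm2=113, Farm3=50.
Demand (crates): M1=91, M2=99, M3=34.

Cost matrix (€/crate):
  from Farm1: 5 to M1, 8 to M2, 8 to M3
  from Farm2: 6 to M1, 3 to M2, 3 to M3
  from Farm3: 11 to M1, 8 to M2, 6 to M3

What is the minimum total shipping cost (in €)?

1066

Optimal allocation:
  Farm1→M1: 61 × €5 = €305
  Farm2→M1: 14 × €6 = €84
  Farm2→M2: 99 × €3 = €297
  Farm3→M1: 16 × €11 = €176
  Farm3→M3: 34 × €6 = €204
Total = 305 + 84 + 297 + 176 + 204 = €1066.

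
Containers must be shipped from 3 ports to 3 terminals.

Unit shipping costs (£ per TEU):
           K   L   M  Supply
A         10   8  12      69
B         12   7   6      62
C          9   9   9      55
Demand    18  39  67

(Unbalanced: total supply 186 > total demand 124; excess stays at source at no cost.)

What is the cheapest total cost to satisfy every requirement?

891

A cheapest plan:
  A to L: 39 × £8 = £312
  B to M: 62 × £6 = £372
  C to K: 18 × £9 = £162
  C to M: 5 × £9 = £45
Total = 312 + 372 + 162 + 45 = £891.
(Supply check: A ships 39; B ships 62; C ships 23.)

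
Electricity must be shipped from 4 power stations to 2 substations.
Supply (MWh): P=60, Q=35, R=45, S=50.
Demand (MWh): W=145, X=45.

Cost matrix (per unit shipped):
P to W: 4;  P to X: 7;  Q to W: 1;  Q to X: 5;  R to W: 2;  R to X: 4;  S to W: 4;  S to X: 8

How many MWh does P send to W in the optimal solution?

Optimal shipments:
  P to W: 60 × 4 = 240
  Q to W: 35 × 1 = 35
  R to X: 45 × 4 = 180
  S to W: 50 × 4 = 200
Total cost = 655.
So P→W carries 60 MWh.

60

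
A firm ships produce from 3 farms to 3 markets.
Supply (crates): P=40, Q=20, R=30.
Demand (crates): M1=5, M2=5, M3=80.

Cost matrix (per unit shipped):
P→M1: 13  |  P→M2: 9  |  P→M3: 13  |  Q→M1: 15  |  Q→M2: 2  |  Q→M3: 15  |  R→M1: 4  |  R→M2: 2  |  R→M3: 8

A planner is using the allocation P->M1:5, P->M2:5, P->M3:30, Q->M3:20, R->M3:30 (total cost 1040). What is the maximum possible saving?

65

Current plan cost = 5·13 + 5·9 + 30·13 + 20·15 + 30·8 = 1040.
Optimal plan:
  P to M3: 40 × 13 = 520
  Q to M2: 5 × 2 = 10
  Q to M3: 15 × 15 = 225
  R to M1: 5 × 4 = 20
  R to M3: 25 × 8 = 200
Optimal cost = 975.
Saving = 1040 − 975 = 65.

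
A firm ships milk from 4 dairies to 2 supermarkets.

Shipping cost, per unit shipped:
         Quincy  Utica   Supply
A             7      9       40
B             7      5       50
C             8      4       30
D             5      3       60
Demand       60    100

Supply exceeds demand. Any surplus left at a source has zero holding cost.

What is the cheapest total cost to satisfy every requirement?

770

A cheapest plan:
  A–Quincy: 20 crates
  B–Quincy: 40 crates
  B–Utica: 10 crates
  C–Utica: 30 crates
  D–Utica: 60 crates
Total cost = 770.
(Supply check: A ships 20; B ships 50; C ships 30; D ships 60.)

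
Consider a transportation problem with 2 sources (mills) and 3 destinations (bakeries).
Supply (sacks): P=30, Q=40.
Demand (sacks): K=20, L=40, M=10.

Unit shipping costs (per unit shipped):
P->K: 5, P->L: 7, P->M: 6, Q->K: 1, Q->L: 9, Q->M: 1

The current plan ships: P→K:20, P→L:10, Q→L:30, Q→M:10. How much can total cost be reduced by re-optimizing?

120

Current plan cost = 20·5 + 10·7 + 30·9 + 10·1 = 450.
Optimal plan:
  P–L: 30 × 7 = 210
  Q–K: 20 × 1 = 20
  Q–L: 10 × 9 = 90
  Q–M: 10 × 1 = 10
Optimal cost = 330.
Saving = 450 − 330 = 120.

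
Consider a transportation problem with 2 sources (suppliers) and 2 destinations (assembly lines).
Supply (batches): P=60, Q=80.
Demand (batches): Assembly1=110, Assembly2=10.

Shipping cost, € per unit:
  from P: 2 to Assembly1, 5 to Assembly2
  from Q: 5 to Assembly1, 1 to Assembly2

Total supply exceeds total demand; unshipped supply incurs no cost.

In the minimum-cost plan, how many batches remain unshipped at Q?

An optimal plan:
  P to Assembly1: 60 × €2 = €120
  Q to Assembly1: 50 × €5 = €250
  Q to Assembly2: 10 × €1 = €10
Total cost = €380.
Q ships 60 of its 80, leaving 20.

20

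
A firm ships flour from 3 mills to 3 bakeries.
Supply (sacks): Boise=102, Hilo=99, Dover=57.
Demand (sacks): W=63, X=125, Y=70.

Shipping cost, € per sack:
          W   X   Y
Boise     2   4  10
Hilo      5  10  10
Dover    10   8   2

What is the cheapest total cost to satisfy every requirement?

Optimal allocation:
  Boise to X: 102 × €4 = €408
  Hilo to W: 63 × €5 = €315
  Hilo to X: 23 × €10 = €230
  Hilo to Y: 13 × €10 = €130
  Dover to Y: 57 × €2 = €114
Total = 408 + 315 + 230 + 130 + 114 = €1197.

1197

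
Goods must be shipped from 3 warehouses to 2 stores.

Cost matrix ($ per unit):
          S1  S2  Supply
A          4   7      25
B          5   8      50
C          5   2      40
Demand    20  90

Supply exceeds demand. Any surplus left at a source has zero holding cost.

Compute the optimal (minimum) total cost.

A cheapest plan:
  A->S2: 25 units
  B->S1: 20 units
  B->S2: 25 units
  C->S2: 40 units
Total cost = $555.

555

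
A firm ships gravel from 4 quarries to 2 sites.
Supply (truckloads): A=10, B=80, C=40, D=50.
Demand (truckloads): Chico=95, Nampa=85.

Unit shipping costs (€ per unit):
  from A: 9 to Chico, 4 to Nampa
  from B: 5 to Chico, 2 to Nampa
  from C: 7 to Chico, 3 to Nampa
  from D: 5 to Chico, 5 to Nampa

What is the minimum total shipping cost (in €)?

A cheapest plan:
  A–Nampa: 10 × €4 = €40
  B–Chico: 45 × €5 = €225
  B–Nampa: 35 × €2 = €70
  C–Nampa: 40 × €3 = €120
  D–Chico: 50 × €5 = €250
Total = 40 + 225 + 70 + 120 + 250 = €705.

705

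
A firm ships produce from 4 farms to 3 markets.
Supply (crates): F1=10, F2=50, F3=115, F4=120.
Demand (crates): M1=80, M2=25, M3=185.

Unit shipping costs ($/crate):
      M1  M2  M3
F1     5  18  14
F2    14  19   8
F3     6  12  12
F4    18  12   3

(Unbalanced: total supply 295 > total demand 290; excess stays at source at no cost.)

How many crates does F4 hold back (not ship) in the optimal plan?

Minimum-cost shipments:
  F1→M1: 10 × $5 = $50
  F2→M3: 50 × $8 = $400
  F3→M1: 70 × $6 = $420
  F3→M2: 25 × $12 = $300
  F3→M3: 15 × $12 = $180
  F4→M3: 120 × $3 = $360
Total cost = $1710.
F4 ships 120 of its 120, leaving 0.

0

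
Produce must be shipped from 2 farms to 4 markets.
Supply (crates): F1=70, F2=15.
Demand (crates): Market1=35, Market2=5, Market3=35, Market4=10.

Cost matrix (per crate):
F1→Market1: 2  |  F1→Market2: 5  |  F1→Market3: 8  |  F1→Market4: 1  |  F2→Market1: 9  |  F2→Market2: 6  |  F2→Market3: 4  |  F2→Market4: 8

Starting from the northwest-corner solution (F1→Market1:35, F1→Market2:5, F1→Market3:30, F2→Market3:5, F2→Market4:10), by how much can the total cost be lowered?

110

Current plan cost = 35·2 + 5·5 + 30·8 + 5·4 + 10·8 = 435.
Optimal plan:
  F1→Market1: 35 × 2 = 70
  F1→Market2: 5 × 5 = 25
  F1→Market3: 20 × 8 = 160
  F1→Market4: 10 × 1 = 10
  F2→Market3: 15 × 4 = 60
Optimal cost = 325.
Saving = 435 − 325 = 110.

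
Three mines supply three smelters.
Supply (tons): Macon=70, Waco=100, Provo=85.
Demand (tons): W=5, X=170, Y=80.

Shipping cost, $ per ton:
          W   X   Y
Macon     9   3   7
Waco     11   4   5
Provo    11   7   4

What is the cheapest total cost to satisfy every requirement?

985

One minimum-cost allocation:
  Macon–X: 70 tons
  Waco–X: 100 tons
  Provo–W: 5 tons
  Provo–Y: 80 tons
Total cost = $985.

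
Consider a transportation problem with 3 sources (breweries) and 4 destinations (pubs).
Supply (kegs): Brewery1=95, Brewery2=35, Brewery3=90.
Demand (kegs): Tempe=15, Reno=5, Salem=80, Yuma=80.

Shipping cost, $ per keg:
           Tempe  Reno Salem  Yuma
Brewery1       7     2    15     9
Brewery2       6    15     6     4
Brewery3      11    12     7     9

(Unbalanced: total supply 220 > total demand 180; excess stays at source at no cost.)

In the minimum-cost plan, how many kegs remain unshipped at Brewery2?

An optimal plan:
  Brewery1->Tempe: 15 × $7 = $105
  Brewery1->Reno: 5 × $2 = $10
  Brewery1->Yuma: 35 × $9 = $315
  Brewery2->Yuma: 35 × $4 = $140
  Brewery3->Salem: 80 × $7 = $560
  Brewery3->Yuma: 10 × $9 = $90
Total cost = $1220.
Brewery2 ships 35 of its 35, leaving 0.

0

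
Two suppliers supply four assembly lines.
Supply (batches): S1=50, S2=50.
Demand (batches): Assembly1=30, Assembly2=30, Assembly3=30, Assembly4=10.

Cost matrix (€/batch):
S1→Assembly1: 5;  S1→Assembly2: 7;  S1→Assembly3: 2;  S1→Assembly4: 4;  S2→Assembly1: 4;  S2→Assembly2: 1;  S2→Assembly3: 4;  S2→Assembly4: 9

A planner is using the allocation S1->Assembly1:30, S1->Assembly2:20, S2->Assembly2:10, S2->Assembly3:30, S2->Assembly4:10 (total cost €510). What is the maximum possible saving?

Current plan cost = 30·5 + 20·7 + 10·1 + 30·4 + 10·9 = €510.
Optimal plan:
  S1 to Assembly1: 10 batches
  S1 to Assembly3: 30 batches
  S1 to Assembly4: 10 batches
  S2 to Assembly1: 20 batches
  S2 to Assembly2: 30 batches
Optimal cost = €260.
Saving = 510 − 260 = €250.

250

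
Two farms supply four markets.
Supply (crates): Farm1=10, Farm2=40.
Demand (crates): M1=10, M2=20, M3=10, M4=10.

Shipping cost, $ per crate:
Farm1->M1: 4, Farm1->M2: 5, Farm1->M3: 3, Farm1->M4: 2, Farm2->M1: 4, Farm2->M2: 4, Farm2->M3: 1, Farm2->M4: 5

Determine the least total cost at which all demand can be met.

One minimum-cost allocation:
  Farm1 to M4: 10 × $2 = $20
  Farm2 to M1: 10 × $4 = $40
  Farm2 to M2: 20 × $4 = $80
  Farm2 to M3: 10 × $1 = $10
Total = 20 + 40 + 80 + 10 = $150.
(Supply check: Farm1 ships 10; Farm2 ships 40.)

150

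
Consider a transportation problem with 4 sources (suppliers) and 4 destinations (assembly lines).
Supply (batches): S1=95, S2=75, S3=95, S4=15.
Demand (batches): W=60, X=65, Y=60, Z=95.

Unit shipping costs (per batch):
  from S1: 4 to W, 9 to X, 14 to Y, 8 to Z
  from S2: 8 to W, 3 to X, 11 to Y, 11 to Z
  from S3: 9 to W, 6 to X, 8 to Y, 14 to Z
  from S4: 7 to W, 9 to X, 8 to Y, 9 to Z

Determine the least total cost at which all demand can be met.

An optimal shipping plan:
  S1–W: 25 × 4 = 100
  S1–Z: 70 × 8 = 560
  S2–X: 65 × 3 = 195
  S2–Z: 10 × 11 = 110
  S3–W: 35 × 9 = 315
  S3–Y: 60 × 8 = 480
  S4–Z: 15 × 9 = 135
Total = 100 + 560 + 195 + 110 + 315 + 480 + 135 = 1895.

1895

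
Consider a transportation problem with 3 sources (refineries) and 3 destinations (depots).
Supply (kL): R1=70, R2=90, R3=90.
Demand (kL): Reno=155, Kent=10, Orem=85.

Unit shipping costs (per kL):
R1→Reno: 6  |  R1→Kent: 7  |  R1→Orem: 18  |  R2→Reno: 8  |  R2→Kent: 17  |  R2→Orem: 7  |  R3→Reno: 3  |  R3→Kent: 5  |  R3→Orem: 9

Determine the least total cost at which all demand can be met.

1335

One minimum-cost allocation:
  R1 to Reno: 60 × 6 = 360
  R1 to Kent: 10 × 7 = 70
  R2 to Reno: 5 × 8 = 40
  R2 to Orem: 85 × 7 = 595
  R3 to Reno: 90 × 3 = 270
Total = 360 + 70 + 40 + 595 + 270 = 1335.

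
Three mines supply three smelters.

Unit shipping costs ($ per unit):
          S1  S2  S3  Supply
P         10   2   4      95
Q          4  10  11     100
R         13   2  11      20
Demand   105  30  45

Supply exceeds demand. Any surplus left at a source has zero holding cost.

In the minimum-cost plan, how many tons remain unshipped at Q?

0

An optimal plan:
  P–S1: 5 × $10 = $50
  P–S2: 30 × $2 = $60
  P–S3: 45 × $4 = $180
  Q–S1: 100 × $4 = $400
Total cost = $690.
Q ships 100 of its 100, leaving 0.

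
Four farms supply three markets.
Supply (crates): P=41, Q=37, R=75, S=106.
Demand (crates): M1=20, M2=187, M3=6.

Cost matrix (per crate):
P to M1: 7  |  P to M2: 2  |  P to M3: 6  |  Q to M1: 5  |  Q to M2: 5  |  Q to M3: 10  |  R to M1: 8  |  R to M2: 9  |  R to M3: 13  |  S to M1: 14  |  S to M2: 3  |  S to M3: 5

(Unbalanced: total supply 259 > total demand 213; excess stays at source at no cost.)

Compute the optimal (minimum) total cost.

Optimal allocation:
  P→M2: 41 × 2 = 82
  Q→M2: 37 × 5 = 185
  R→M1: 20 × 8 = 160
  R→M2: 9 × 9 = 81
  S→M2: 100 × 3 = 300
  S→M3: 6 × 5 = 30
Total = 82 + 185 + 160 + 81 + 300 + 30 = 838.

838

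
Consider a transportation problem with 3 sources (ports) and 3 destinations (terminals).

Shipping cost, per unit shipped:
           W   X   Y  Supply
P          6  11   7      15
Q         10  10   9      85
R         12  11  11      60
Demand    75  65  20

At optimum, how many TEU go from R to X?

60

Solving gives:
  P->W: 15 × 6 = 90
  Q->W: 60 × 10 = 600
  Q->X: 5 × 10 = 50
  Q->Y: 20 × 9 = 180
  R->X: 60 × 11 = 660
Total cost = 1580.
So R→X carries 60 TEU.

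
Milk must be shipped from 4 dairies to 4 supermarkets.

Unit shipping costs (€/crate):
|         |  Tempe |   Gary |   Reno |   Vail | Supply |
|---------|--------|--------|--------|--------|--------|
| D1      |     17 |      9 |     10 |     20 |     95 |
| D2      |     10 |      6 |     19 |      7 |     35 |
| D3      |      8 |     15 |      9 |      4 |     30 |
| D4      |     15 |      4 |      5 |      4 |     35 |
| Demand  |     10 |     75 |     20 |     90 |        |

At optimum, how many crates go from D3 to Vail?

30

The minimum-cost plan:
  D1->Gary: 75 × €9 = €675
  D1->Reno: 20 × €10 = €200
  D2->Tempe: 10 × €10 = €100
  D2->Vail: 25 × €7 = €175
  D3->Vail: 30 × €4 = €120
  D4->Vail: 35 × €4 = €140
Total cost = €1410.
So D3→Vail carries 30 crates.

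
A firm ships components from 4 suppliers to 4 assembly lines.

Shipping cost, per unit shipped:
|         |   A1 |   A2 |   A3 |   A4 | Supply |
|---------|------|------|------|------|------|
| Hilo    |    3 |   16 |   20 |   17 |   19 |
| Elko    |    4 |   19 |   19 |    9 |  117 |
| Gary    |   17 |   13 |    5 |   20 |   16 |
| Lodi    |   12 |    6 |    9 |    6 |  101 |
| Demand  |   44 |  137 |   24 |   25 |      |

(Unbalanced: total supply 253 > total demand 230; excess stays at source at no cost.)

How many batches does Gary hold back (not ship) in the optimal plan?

Minimum-cost shipments:
  Hilo->A2: 19 × 16 = 304
  Elko->A1: 44 × 4 = 176
  Elko->A2: 17 × 19 = 323
  Elko->A3: 8 × 19 = 152
  Elko->A4: 25 × 9 = 225
  Gary->A3: 16 × 5 = 80
  Lodi->A2: 101 × 6 = 606
Total cost = 1866.
Gary ships 16 of its 16, leaving 0.

0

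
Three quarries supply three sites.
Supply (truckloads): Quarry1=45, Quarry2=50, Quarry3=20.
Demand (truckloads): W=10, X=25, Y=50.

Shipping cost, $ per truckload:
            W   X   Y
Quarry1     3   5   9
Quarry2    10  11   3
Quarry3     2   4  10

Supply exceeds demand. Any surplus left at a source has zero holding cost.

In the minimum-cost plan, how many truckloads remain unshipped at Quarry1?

30

An optimal plan:
  Quarry1->X: 15 × $5 = $75
  Quarry2->Y: 50 × $3 = $150
  Quarry3->W: 10 × $2 = $20
  Quarry3->X: 10 × $4 = $40
Total cost = $285.
Quarry1 ships 15 of its 45, leaving 30.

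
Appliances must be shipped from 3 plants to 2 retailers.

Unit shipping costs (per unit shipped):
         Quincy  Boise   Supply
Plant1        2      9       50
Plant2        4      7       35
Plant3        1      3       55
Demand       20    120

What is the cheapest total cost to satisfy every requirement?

720

One minimum-cost allocation:
  Plant1→Quincy: 20 units
  Plant1→Boise: 30 units
  Plant2→Boise: 35 units
  Plant3→Boise: 55 units
Total cost = 720.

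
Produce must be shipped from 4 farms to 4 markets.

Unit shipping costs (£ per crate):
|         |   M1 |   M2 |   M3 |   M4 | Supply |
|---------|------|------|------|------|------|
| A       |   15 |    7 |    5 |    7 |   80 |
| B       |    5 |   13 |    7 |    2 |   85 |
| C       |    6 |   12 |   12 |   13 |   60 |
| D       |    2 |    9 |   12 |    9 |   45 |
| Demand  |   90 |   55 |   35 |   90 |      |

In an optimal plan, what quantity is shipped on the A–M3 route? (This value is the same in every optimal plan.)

The minimum-cost plan:
  A to M2: 40 crates
  A to M3: 35 crates
  A to M4: 5 crates
  B to M4: 85 crates
  C to M1: 45 crates
  C to M2: 15 crates
  D to M1: 45 crates
Total cost = £1200.
So A→M3 carries 35 crates.

35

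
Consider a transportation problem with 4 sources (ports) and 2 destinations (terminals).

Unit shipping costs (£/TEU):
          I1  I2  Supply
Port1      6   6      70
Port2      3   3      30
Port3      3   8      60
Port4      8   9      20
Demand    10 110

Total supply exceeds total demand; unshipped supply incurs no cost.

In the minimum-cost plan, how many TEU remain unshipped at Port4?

20

Minimum-cost shipments:
  Port1->I2: 70 TEU
  Port2->I2: 30 TEU
  Port3->I1: 10 TEU
  Port3->I2: 10 TEU
Total cost = £620.
Port4 ships 0 of its 20, leaving 20.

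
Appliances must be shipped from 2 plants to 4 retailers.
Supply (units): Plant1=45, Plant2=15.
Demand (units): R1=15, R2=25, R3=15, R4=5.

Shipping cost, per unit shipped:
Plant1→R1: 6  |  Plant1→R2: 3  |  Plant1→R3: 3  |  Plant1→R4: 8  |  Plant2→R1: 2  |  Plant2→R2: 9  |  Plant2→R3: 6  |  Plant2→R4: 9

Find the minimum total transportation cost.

190

A cheapest plan:
  Plant1->R2: 25 × 3 = 75
  Plant1->R3: 15 × 3 = 45
  Plant1->R4: 5 × 8 = 40
  Plant2->R1: 15 × 2 = 30
Total = 75 + 45 + 40 + 30 = 190.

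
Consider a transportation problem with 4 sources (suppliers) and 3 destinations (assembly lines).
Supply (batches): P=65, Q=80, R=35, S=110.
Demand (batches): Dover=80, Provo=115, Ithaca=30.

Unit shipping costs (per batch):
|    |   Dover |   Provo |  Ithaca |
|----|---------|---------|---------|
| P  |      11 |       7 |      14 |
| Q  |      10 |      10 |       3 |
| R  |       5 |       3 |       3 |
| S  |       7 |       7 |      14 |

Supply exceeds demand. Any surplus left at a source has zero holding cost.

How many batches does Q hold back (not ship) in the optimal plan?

50

Minimum-cost shipments:
  P to Provo: 65 batches
  Q to Ithaca: 30 batches
  R to Provo: 35 batches
  S to Dover: 80 batches
  S to Provo: 15 batches
Total cost = 1315.
Q ships 30 of its 80, leaving 50.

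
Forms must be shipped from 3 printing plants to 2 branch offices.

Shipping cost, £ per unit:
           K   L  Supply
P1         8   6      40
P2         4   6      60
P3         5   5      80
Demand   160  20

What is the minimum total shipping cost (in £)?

An optimal shipping plan:
  P1→K: 20 × £8 = £160
  P1→L: 20 × £6 = £120
  P2→K: 60 × £4 = £240
  P3→K: 80 × £5 = £400
Total = 160 + 120 + 240 + 400 = £920.

920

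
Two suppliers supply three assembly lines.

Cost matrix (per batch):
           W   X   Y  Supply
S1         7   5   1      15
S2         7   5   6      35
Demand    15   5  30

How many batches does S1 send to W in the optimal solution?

Solving gives:
  S1->Y: 15 batches
  S2->W: 15 batches
  S2->X: 5 batches
  S2->Y: 15 batches
Total cost = 235.
The route S1→W is not used.

0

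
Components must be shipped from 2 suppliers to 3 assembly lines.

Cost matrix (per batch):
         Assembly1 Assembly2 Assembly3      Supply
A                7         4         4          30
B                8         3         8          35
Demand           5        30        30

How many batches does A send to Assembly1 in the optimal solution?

0

The minimum-cost plan:
  A to Assembly3: 30 × 4 = 120
  B to Assembly1: 5 × 8 = 40
  B to Assembly2: 30 × 3 = 90
Total cost = 250.
The route A→Assembly1 is not used.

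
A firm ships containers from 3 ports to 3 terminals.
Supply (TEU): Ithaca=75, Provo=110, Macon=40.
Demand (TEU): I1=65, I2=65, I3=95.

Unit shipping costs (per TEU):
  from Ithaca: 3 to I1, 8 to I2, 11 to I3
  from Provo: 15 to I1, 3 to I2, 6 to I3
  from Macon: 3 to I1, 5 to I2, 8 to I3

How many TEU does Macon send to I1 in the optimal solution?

0

The minimum-cost plan:
  Ithaca–I1: 65 × 3 = 195
  Ithaca–I3: 10 × 11 = 110
  Provo–I2: 25 × 3 = 75
  Provo–I3: 85 × 6 = 510
  Macon–I2: 40 × 5 = 200
Total cost = 1090.
The route Macon→I1 is not used.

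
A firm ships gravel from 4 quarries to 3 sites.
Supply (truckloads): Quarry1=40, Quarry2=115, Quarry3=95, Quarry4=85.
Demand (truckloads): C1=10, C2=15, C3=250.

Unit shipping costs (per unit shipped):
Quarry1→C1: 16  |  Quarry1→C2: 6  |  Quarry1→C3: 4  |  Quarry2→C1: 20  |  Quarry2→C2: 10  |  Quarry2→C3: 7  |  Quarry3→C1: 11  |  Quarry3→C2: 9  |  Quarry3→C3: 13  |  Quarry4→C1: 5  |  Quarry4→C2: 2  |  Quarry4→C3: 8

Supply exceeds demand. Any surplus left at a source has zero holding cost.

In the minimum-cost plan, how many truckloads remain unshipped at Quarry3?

60

An optimal plan:
  Quarry1–C3: 40 × 4 = 160
  Quarry2–C3: 115 × 7 = 805
  Quarry3–C3: 35 × 13 = 455
  Quarry4–C1: 10 × 5 = 50
  Quarry4–C2: 15 × 2 = 30
  Quarry4–C3: 60 × 8 = 480
Total cost = 1980.
Quarry3 ships 35 of its 95, leaving 60.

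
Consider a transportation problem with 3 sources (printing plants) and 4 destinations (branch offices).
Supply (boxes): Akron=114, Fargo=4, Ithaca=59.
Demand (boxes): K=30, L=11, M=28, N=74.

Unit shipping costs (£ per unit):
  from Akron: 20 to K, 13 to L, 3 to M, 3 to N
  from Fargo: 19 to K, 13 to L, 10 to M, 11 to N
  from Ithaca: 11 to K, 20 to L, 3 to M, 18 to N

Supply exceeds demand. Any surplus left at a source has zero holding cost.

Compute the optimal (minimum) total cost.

779

One minimum-cost allocation:
  Akron to L: 7 × £13 = £91
  Akron to M: 28 × £3 = £84
  Akron to N: 74 × £3 = £222
  Fargo to L: 4 × £13 = £52
  Ithaca to K: 30 × £11 = £330
Total = 91 + 84 + 222 + 52 + 330 = £779.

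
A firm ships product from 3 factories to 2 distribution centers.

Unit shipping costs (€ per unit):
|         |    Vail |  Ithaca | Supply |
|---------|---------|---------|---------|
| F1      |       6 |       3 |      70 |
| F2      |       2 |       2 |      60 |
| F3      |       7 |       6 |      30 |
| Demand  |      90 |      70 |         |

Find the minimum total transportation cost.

Optimal allocation:
  F1–Ithaca: 70 × €3 = €210
  F2–Vail: 60 × €2 = €120
  F3–Vail: 30 × €7 = €210
Total = 210 + 120 + 210 = €540.

540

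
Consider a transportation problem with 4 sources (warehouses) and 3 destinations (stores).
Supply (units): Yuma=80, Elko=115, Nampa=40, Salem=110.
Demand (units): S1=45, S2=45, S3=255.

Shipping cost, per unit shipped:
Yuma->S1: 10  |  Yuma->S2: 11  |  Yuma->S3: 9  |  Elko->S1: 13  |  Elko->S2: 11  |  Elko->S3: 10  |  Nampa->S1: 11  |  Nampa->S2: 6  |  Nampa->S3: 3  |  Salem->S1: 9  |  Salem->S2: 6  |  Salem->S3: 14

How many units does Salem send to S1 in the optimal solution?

45

Optimal shipments:
  Yuma–S3: 80 units
  Elko–S3: 115 units
  Nampa–S3: 40 units
  Salem–S1: 45 units
  Salem–S2: 45 units
  Salem–S3: 20 units
Total cost = 2945.
So Salem→S1 carries 45 units.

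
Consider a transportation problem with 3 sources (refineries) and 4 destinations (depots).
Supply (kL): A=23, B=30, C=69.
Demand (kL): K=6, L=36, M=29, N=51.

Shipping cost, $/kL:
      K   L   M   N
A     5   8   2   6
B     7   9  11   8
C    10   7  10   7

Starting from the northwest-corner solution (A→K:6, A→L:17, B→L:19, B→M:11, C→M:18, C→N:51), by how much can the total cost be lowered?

214

Current plan cost = 6·5 + 17·8 + 19·9 + 11·11 + 18·10 + 51·7 = $995.
Optimal plan:
  A→M: 23 kL
  B→K: 6 kL
  B→N: 24 kL
  C→L: 36 kL
  C→M: 6 kL
  C→N: 27 kL
Optimal cost = $781.
Saving = 995 − 781 = $214.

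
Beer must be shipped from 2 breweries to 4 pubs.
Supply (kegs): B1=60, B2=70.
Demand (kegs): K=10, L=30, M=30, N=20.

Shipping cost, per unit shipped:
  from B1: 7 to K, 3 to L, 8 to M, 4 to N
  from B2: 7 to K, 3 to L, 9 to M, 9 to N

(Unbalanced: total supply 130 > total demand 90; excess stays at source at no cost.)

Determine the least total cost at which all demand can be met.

A cheapest plan:
  B1–K: 10 kegs
  B1–M: 30 kegs
  B1–N: 20 kegs
  B2–L: 30 kegs
Total cost = 480.

480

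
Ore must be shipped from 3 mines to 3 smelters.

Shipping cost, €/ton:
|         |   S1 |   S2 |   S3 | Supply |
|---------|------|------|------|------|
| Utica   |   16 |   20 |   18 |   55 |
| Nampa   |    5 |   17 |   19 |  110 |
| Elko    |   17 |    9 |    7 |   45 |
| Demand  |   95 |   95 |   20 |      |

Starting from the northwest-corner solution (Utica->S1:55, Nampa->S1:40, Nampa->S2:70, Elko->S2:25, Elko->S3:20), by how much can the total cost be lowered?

440

Current plan cost = 55·16 + 40·5 + 70·17 + 25·9 + 20·7 = €2635.
Optimal plan:
  Utica to S2: 35 × €20 = €700
  Utica to S3: 20 × €18 = €360
  Nampa to S1: 95 × €5 = €475
  Nampa to S2: 15 × €17 = €255
  Elko to S2: 45 × €9 = €405
Optimal cost = €2195.
Saving = 2635 − 2195 = €440.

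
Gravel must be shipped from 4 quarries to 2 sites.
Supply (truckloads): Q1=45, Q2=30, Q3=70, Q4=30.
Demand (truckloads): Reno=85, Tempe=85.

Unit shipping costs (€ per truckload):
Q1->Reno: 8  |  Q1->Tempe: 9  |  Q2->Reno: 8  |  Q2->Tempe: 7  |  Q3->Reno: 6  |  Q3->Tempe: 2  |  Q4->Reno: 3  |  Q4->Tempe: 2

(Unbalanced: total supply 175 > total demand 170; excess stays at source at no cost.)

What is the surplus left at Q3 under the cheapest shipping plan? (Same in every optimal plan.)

An optimal plan:
  Q1 to Reno: 40 truckloads
  Q2 to Reno: 15 truckloads
  Q2 to Tempe: 15 truckloads
  Q3 to Tempe: 70 truckloads
  Q4 to Reno: 30 truckloads
Total cost = €775.
Q3 ships 70 of its 70, leaving 0.

0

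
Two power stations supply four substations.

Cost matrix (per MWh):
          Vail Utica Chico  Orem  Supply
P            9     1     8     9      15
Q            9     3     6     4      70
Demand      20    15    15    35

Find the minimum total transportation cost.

425

One minimum-cost allocation:
  P to Utica: 15 × 1 = 15
  Q to Vail: 20 × 9 = 180
  Q to Chico: 15 × 6 = 90
  Q to Orem: 35 × 4 = 140
Total = 15 + 180 + 90 + 140 = 425.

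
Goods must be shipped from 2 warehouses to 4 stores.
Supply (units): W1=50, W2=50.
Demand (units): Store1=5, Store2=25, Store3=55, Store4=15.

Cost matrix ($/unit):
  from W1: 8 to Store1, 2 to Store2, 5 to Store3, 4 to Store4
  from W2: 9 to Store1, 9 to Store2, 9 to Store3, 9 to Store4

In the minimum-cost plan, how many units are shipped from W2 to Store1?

5

Optimal shipments:
  W1 to Store2: 25 × $2 = $50
  W1 to Store3: 10 × $5 = $50
  W1 to Store4: 15 × $4 = $60
  W2 to Store1: 5 × $9 = $45
  W2 to Store3: 45 × $9 = $405
Total cost = $610.
So W2→Store1 carries 5 units.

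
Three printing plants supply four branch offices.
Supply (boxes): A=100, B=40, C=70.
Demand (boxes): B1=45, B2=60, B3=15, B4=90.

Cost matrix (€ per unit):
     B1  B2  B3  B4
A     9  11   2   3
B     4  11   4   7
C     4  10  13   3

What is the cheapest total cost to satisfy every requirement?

Optimal allocation:
  A–B3: 15 boxes
  A–B4: 85 boxes
  B–B1: 40 boxes
  C–B1: 5 boxes
  C–B2: 60 boxes
  C–B4: 5 boxes
Total cost = €1080.
(Supply check: A ships 100; B ships 40; C ships 70.)

1080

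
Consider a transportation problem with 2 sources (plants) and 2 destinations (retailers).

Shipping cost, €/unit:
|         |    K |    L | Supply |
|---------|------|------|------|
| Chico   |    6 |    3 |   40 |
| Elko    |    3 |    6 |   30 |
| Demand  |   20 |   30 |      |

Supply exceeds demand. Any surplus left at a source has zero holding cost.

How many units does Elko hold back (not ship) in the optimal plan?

Minimum-cost shipments:
  Chico→L: 30 units
  Elko→K: 20 units
Total cost = €150.
Elko ships 20 of its 30, leaving 10.

10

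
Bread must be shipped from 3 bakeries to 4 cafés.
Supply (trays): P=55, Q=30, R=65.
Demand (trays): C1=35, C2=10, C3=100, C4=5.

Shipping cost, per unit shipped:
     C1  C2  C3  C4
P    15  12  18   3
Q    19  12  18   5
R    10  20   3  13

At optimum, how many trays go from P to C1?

35

The minimum-cost plan:
  P->C1: 35 trays
  P->C2: 10 trays
  P->C3: 5 trays
  P->C4: 5 trays
  Q->C3: 30 trays
  R->C3: 65 trays
Total cost = 1485.
So P→C1 carries 35 trays.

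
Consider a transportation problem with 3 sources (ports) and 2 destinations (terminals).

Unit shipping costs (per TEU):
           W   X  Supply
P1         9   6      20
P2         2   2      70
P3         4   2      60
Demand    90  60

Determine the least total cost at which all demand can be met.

Optimal allocation:
  P1–X: 20 × 6 = 120
  P2–W: 70 × 2 = 140
  P3–W: 20 × 4 = 80
  P3–X: 40 × 2 = 80
Total = 120 + 140 + 80 + 80 = 420.

420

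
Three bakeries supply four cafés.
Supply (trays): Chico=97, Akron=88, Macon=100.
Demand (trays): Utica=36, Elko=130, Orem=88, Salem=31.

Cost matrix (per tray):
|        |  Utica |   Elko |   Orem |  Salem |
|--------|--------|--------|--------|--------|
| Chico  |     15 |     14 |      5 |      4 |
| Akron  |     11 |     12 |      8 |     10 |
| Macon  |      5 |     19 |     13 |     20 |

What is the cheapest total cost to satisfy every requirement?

2774

Optimal allocation:
  Chico->Orem: 66 × 5 = 330
  Chico->Salem: 31 × 4 = 124
  Akron->Elko: 88 × 12 = 1056
  Macon->Utica: 36 × 5 = 180
  Macon->Elko: 42 × 19 = 798
  Macon->Orem: 22 × 13 = 286
Total = 330 + 124 + 1056 + 180 + 798 + 286 = 2774.
(Supply check: Chico ships 97; Akron ships 88; Macon ships 100.)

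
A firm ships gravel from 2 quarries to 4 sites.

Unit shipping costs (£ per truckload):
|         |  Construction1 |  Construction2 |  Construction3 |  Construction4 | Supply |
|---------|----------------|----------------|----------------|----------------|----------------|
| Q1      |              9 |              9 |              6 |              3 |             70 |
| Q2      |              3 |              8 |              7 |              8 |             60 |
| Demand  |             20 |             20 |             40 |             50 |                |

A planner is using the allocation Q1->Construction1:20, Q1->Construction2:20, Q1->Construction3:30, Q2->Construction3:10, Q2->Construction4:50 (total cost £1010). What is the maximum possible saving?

380

Current plan cost = 20·9 + 20·9 + 30·6 + 10·7 + 50·8 = £1010.
Optimal plan:
  Q1–Construction3: 20 × £6 = £120
  Q1–Construction4: 50 × £3 = £150
  Q2–Construction1: 20 × £3 = £60
  Q2–Construction2: 20 × £8 = £160
  Q2–Construction3: 20 × £7 = £140
Optimal cost = £630.
Saving = 1010 − 630 = £380.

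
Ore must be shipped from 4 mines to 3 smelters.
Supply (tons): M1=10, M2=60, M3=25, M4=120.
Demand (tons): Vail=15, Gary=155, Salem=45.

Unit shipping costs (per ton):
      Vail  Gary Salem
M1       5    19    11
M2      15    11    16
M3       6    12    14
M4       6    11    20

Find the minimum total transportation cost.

2415

One minimum-cost allocation:
  M1->Salem: 10 × 11 = 110
  M2->Gary: 50 × 11 = 550
  M2->Salem: 10 × 16 = 160
  M3->Salem: 25 × 14 = 350
  M4->Vail: 15 × 6 = 90
  M4->Gary: 105 × 11 = 1155
Total = 110 + 550 + 160 + 350 + 90 + 1155 = 2415.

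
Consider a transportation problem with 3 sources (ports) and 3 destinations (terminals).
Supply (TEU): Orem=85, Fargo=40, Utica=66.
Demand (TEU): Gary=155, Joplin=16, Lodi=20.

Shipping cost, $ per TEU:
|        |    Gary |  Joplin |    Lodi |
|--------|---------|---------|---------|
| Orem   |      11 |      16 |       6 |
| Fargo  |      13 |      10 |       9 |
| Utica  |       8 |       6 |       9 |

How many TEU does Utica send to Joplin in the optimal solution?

0

The minimum-cost plan:
  Orem→Gary: 65 × $11 = $715
  Orem→Lodi: 20 × $6 = $120
  Fargo→Gary: 24 × $13 = $312
  Fargo→Joplin: 16 × $10 = $160
  Utica→Gary: 66 × $8 = $528
Total cost = $1835.
The route Utica→Joplin is not used.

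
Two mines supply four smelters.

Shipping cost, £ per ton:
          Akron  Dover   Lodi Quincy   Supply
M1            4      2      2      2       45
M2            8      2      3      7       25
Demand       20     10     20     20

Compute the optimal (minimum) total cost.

195

A cheapest plan:
  M1–Akron: 20 × £4 = £80
  M1–Lodi: 5 × £2 = £10
  M1–Quincy: 20 × £2 = £40
  M2–Dover: 10 × £2 = £20
  M2–Lodi: 15 × £3 = £45
Total = 80 + 10 + 40 + 20 + 45 = £195.
(Supply check: M1 ships 45; M2 ships 25.)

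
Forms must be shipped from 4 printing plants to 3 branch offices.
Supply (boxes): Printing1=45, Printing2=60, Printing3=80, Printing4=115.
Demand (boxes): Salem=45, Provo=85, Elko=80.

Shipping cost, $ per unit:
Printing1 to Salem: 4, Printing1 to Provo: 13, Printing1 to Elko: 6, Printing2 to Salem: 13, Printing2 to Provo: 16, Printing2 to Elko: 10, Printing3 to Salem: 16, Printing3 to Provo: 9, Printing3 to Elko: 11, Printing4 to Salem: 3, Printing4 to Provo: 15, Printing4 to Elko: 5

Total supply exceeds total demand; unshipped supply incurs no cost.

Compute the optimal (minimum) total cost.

One minimum-cost allocation:
  Printing1–Salem: 10 × $4 = $40
  Printing1–Provo: 5 × $13 = $65
  Printing3–Provo: 80 × $9 = $720
  Printing4–Salem: 35 × $3 = $105
  Printing4–Elko: 80 × $5 = $400
Total = 40 + 65 + 720 + 105 + 400 = $1330.

1330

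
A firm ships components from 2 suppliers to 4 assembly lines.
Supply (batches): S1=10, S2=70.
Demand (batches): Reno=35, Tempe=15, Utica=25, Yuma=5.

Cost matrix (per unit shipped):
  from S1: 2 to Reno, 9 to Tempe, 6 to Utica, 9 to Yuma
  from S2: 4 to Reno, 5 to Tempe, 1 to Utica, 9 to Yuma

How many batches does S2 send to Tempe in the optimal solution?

Solving gives:
  S1–Reno: 10 batches
  S2–Reno: 25 batches
  S2–Tempe: 15 batches
  S2–Utica: 25 batches
  S2–Yuma: 5 batches
Total cost = 265.
So S2→Tempe carries 15 batches.

15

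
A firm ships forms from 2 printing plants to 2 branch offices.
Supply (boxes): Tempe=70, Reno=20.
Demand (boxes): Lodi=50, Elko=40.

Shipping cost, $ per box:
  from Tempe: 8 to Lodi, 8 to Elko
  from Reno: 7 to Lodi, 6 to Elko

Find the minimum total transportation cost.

A cheapest plan:
  Tempe->Lodi: 50 boxes
  Tempe->Elko: 20 boxes
  Reno->Elko: 20 boxes
Total cost = $680.

680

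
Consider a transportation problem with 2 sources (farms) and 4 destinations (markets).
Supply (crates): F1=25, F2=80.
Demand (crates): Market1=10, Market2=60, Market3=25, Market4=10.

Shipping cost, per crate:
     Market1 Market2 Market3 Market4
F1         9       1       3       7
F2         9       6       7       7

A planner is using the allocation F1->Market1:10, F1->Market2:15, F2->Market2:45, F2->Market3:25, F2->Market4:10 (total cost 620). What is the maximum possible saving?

50

Current plan cost = 10·9 + 15·1 + 45·6 + 25·7 + 10·7 = 620.
Optimal plan:
  F1->Market2: 25 × 1 = 25
  F2->Market1: 10 × 9 = 90
  F2->Market2: 35 × 6 = 210
  F2->Market3: 25 × 7 = 175
  F2->Market4: 10 × 7 = 70
Optimal cost = 570.
Saving = 620 − 570 = 50.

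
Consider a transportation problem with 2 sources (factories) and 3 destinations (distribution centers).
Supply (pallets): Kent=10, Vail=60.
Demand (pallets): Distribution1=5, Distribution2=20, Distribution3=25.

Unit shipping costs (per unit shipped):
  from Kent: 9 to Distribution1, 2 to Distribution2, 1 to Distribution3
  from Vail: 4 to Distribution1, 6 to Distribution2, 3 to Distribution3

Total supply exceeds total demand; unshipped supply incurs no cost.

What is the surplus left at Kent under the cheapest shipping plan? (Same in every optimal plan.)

0

Minimum-cost shipments:
  Kent→Distribution2: 10 × 2 = 20
  Vail→Distribution1: 5 × 4 = 20
  Vail→Distribution2: 10 × 6 = 60
  Vail→Distribution3: 25 × 3 = 75
Total cost = 175.
Kent ships 10 of its 10, leaving 0.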